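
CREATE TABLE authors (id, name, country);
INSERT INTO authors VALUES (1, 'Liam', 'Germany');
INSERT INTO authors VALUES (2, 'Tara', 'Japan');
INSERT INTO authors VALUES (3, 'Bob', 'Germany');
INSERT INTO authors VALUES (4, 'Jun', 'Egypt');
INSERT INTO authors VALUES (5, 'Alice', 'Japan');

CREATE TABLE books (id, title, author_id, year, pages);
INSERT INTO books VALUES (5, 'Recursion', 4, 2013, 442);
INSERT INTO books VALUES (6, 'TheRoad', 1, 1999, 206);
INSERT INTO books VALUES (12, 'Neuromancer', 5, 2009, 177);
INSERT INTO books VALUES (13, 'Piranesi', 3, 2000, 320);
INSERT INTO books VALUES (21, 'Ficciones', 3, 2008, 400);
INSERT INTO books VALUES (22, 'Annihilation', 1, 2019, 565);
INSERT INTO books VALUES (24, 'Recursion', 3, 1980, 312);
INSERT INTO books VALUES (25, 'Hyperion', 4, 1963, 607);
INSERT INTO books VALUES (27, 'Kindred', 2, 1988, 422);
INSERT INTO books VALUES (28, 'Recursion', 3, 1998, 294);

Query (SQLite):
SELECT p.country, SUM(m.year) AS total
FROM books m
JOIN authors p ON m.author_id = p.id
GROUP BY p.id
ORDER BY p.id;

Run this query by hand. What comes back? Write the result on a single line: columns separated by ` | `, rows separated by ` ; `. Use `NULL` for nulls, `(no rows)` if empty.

Join each books row to its authors via author_id.
Group joined rows by authors.id; compute SUM(m.year) per group.
  1: ids {6, 22} → SUM(m.year)=4018
  2: ids {27} → SUM(m.year)=1988
  3: ids {13, 21, 24, 28} → SUM(m.year)=7986
  4: ids {5, 25} → SUM(m.year)=3976
  5: ids {12} → SUM(m.year)=2009

Germany | 4018 ; Japan | 1988 ; Germany | 7986 ; Egypt | 3976 ; Japan | 2009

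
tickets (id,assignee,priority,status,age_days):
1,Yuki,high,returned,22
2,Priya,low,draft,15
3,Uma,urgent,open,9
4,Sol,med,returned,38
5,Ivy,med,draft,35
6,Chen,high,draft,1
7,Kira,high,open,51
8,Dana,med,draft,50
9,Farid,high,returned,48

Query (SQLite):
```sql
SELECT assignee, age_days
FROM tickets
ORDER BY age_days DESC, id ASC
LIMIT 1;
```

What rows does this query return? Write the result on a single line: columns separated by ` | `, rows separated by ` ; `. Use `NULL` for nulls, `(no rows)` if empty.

Sort by age_days desc, tiebreak id asc: (51, id=7), (50, id=8), (48, id=9), (38, id=4) …. Take first 1.

Kira | 51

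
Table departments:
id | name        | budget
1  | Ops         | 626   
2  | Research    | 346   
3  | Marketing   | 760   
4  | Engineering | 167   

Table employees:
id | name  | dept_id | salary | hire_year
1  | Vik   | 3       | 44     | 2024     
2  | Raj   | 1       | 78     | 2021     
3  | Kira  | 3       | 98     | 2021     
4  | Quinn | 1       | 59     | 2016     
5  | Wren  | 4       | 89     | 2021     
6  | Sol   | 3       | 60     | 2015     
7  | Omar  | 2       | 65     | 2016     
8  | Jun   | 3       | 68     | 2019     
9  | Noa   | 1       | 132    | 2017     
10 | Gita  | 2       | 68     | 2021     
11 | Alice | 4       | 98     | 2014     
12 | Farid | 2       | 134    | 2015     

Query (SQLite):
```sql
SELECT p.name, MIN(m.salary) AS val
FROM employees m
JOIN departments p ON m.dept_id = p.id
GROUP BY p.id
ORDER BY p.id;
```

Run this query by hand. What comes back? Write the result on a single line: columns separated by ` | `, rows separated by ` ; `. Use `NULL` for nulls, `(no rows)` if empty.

Ops | 59 ; Research | 65 ; Marketing | 44 ; Engineering | 89

Join each employees row to its departments via dept_id.
Group joined rows by departments.id; compute MIN(m.salary) per group.
  1: ids {2, 4, 9} → MIN(m.salary)=59
  2: ids {7, 10, 12} → MIN(m.salary)=65
  3: ids {1, 3, 6, 8} → MIN(m.salary)=44
  4: ids {5, 11} → MIN(m.salary)=89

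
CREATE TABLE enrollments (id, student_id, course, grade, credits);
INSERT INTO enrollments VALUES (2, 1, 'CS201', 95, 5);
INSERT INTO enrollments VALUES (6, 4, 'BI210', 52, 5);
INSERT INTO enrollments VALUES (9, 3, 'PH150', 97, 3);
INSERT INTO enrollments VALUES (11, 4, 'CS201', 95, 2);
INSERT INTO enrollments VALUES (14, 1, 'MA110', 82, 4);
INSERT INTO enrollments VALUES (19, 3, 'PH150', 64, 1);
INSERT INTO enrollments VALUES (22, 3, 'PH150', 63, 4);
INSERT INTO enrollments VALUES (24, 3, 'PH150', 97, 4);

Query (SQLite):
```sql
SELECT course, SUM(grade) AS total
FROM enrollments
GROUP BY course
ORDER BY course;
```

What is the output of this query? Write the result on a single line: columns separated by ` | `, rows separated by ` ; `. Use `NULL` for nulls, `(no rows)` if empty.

BI210 | 52 ; CS201 | 190 ; MA110 | 82 ; PH150 | 321

Partition enrollments by course; compute SUM(grade) within each group.
  BI210: ids {6} → SUM(grade)=52
  CS201: ids {2, 11} → SUM(grade)=190
  MA110: ids {14} → SUM(grade)=82
  PH150: ids {9, 19, 22, 24} → SUM(grade)=321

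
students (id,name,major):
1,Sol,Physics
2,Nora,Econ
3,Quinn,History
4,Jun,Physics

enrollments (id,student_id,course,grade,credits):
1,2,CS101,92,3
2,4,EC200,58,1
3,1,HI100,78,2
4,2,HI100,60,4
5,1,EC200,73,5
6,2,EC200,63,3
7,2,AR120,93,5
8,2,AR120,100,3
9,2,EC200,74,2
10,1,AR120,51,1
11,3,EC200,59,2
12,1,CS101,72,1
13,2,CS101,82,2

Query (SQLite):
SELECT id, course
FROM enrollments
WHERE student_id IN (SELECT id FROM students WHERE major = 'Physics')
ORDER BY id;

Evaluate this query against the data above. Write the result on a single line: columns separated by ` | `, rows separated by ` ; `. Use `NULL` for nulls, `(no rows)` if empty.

2 | EC200 ; 3 | HI100 ; 5 | EC200 ; 10 | AR120 ; 12 | CS101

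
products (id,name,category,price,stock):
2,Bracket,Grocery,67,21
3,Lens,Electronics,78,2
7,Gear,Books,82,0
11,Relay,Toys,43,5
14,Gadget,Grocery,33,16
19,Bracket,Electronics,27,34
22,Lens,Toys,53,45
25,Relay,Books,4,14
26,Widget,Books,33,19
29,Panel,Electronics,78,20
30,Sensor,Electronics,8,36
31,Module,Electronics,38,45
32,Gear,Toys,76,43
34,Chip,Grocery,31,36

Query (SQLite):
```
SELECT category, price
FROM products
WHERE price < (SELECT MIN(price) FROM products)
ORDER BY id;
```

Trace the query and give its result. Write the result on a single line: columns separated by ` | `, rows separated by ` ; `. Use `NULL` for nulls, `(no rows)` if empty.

Scalar subquery: MIN(price) over all products rows = 4.
Keep rows where price < that value.

(no rows)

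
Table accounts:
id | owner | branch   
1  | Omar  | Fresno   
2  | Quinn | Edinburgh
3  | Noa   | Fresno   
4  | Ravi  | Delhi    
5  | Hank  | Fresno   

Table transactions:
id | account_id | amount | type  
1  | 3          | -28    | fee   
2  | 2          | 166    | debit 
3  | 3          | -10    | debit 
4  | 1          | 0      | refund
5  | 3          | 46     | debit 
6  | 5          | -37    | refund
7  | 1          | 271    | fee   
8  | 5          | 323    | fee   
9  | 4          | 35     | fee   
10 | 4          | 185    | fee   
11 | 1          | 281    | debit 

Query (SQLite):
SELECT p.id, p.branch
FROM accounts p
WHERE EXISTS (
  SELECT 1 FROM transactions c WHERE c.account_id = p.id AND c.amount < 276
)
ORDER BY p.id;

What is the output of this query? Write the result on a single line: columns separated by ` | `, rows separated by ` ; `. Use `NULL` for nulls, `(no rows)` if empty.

1 | Fresno ; 2 | Edinburgh ; 3 | Fresno ; 4 | Delhi ; 5 | Fresno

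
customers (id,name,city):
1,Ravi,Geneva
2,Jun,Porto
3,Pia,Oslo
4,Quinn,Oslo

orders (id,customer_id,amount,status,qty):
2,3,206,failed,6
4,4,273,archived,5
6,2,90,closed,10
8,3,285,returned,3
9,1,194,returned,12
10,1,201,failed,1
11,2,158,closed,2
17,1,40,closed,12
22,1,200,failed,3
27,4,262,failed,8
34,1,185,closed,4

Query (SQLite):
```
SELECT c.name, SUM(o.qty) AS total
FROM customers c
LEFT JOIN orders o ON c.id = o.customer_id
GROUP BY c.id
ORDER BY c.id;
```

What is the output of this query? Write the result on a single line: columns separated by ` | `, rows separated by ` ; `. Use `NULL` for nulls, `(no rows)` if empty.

Ravi | 32 ; Jun | 12 ; Pia | 9 ; Quinn | 13

LEFT JOIN keeps every customers row; unmatched ones get NULL for orders columns.
Group by customers.id and compute SUM(o.qty). SUM over an all-NULL group is NULL.
  1: ids {9, 10, 17, 22, 34} → SUM(o.qty)=32
  2: ids {6, 11} → SUM(o.qty)=12
  3: ids {2, 8} → SUM(o.qty)=9
  4: ids {4, 27} → SUM(o.qty)=13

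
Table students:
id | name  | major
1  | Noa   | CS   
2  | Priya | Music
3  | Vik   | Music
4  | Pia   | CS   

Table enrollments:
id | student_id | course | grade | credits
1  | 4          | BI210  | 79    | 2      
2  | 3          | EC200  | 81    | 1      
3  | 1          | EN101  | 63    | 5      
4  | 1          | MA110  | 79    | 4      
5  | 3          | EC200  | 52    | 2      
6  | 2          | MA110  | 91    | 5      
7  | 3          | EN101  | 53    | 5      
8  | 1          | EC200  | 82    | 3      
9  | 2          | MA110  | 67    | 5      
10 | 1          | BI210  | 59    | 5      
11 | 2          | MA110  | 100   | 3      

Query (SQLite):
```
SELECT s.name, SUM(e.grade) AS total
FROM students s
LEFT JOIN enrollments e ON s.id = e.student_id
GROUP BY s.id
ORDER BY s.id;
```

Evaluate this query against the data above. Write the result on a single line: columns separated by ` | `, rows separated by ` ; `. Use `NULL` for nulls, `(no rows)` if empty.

Noa | 283 ; Priya | 258 ; Vik | 186 ; Pia | 79

LEFT JOIN keeps every students row; unmatched ones get NULL for enrollments columns.
Group by students.id and compute SUM(e.grade). SUM over an all-NULL group is NULL.
  1: ids {3, 4, 8, 10} → SUM(e.grade)=283
  2: ids {6, 9, 11} → SUM(e.grade)=258
  3: ids {2, 5, 7} → SUM(e.grade)=186
  4: ids {1} → SUM(e.grade)=79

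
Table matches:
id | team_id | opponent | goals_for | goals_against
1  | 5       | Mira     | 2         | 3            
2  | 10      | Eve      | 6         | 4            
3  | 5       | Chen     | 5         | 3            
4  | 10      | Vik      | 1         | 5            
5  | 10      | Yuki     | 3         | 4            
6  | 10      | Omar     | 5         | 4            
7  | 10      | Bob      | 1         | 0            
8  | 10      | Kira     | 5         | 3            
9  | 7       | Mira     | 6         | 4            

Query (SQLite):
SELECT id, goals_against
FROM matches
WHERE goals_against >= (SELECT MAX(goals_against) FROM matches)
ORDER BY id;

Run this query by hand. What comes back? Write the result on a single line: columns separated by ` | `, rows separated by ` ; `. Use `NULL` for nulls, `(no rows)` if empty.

Scalar subquery: MAX(goals_against) over all matches rows = 5.
Keep rows where goals_against >= that value.

4 | 5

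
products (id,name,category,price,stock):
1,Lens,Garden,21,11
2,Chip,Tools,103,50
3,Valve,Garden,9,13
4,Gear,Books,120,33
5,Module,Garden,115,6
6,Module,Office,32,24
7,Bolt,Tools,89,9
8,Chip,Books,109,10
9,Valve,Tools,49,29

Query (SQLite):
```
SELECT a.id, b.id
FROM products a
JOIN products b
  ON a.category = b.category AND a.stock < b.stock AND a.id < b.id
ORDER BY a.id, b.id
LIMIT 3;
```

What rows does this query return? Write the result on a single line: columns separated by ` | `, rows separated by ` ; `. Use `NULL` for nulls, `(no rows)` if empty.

1 | 3 ; 7 | 9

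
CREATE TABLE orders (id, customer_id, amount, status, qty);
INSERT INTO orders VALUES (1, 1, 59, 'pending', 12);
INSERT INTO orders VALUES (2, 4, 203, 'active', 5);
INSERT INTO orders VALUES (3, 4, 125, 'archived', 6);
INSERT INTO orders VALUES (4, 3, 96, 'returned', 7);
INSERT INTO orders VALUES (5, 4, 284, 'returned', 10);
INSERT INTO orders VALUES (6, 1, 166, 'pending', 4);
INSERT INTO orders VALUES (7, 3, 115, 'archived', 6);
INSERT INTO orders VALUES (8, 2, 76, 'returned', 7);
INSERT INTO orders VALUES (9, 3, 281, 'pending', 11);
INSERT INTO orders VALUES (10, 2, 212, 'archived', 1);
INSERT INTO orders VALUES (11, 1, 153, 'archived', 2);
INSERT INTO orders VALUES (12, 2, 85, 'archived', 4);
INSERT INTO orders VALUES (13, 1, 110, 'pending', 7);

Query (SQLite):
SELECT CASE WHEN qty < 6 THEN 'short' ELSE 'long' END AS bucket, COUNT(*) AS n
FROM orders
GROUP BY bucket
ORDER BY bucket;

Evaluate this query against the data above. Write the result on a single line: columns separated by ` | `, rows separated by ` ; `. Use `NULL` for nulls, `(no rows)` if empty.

long | 8 ; short | 5

Bucket rows by qty < 6 → 'short' else 'long'; count each bucket.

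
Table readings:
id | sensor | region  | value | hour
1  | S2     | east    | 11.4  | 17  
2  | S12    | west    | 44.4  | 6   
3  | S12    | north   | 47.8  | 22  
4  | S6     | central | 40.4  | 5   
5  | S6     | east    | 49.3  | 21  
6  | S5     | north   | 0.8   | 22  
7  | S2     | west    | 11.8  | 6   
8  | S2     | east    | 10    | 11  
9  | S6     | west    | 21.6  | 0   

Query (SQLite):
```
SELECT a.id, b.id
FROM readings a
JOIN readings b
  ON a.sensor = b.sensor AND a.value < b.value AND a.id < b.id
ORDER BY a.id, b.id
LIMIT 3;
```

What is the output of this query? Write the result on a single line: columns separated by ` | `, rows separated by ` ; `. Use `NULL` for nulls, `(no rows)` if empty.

1 | 7 ; 2 | 3 ; 4 | 5

Pairs (a,b) with same sensor, a.value < b.value, a.id < b.id.
sensor groups: S12:{2,3} S2:{1,7,8} S5:{6} S6:{4,5,9}
Ordered by (a.id, b.id); first 3.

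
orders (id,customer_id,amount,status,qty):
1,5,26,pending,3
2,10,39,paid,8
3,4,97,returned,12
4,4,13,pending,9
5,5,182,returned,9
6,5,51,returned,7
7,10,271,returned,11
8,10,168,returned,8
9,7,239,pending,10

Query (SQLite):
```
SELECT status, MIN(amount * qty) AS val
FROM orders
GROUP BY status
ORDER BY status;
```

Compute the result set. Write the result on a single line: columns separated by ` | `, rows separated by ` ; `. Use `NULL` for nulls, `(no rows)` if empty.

For each row compute amount * qty.
Group by status; take MIN of the expression per group.
  paid: ids {2} → MIN(amount * qty)=312
  pending: ids {1, 4, 9} → MIN(amount * qty)=78
  returned: ids {3, 5, 6, 7, 8} → MIN(amount * qty)=357

paid | 312 ; pending | 78 ; returned | 357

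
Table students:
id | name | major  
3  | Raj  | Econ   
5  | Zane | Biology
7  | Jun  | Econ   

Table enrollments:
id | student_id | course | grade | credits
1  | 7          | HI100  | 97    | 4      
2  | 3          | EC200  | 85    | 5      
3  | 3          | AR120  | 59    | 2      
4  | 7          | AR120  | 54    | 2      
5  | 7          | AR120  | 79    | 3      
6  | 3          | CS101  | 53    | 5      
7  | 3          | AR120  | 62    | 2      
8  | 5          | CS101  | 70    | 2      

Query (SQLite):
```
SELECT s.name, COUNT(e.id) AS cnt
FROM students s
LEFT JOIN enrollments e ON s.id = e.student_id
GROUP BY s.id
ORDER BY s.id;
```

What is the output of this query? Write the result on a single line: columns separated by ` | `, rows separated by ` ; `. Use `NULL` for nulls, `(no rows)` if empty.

Raj | 4 ; Zane | 1 ; Jun | 3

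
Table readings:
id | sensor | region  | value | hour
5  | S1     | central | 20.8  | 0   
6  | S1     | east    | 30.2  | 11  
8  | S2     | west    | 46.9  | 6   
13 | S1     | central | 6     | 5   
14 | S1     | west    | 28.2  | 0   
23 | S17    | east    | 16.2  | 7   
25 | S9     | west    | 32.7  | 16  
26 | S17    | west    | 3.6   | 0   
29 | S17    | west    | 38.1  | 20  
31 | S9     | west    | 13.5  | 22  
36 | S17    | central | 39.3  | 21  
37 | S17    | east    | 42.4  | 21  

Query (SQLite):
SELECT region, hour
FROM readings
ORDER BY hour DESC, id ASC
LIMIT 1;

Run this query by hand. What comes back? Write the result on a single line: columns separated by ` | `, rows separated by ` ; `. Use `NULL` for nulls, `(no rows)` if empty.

west | 22

Sort by hour desc, tiebreak id asc: (22, id=31), (21, id=36), (21, id=37), (20, id=29) …. Take first 1.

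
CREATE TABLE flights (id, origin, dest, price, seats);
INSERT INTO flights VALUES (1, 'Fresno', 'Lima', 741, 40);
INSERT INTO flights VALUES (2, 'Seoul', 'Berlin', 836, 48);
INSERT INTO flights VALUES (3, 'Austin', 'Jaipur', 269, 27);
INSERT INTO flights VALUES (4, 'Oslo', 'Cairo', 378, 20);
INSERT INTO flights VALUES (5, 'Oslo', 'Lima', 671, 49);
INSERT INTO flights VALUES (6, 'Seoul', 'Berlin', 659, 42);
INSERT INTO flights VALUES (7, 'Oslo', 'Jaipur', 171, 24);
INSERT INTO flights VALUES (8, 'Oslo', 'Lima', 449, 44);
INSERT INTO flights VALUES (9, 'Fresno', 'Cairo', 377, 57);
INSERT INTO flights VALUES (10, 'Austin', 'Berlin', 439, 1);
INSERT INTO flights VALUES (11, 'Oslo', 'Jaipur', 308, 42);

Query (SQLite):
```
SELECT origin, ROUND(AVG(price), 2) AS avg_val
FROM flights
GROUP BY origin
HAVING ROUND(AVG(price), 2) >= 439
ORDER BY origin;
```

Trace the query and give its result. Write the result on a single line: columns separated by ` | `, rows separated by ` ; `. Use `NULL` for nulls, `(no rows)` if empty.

Fresno | 559 ; Seoul | 747.5

Partition flights by origin; compute ROUND(AVG(price), 2) within each group.
HAVING: keep groups where ROUND(AVG(price), 2) >= 439.
  Austin: ids {3, 10} → ROUND(AVG(price), 2)=354
  Fresno: ids {1, 9} → ROUND(AVG(price), 2)=559
  Oslo: ids {4, 5, 7, 8, 11} → ROUND(AVG(price), 2)=395.4
  Seoul: ids {2, 6} → ROUND(AVG(price), 2)=747.5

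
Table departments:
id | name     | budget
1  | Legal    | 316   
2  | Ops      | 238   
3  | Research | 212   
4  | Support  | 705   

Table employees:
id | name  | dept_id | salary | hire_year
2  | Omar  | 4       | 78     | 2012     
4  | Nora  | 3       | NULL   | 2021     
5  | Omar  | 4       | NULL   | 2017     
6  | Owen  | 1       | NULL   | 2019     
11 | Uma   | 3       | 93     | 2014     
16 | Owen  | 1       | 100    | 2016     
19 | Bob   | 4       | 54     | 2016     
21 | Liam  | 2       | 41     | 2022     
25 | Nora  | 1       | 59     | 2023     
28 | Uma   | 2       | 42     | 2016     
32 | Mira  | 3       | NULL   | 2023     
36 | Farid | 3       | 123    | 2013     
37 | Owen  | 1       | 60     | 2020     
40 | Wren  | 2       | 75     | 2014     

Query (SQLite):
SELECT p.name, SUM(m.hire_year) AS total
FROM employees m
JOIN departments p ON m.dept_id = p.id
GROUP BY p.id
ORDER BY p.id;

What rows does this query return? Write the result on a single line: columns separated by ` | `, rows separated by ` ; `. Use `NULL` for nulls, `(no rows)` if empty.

Legal | 8078 ; Ops | 6052 ; Research | 8071 ; Support | 6045

Join each employees row to its departments via dept_id.
Group joined rows by departments.id; compute SUM(m.hire_year) per group.
  1: ids {6, 16, 25, 37} → SUM(m.hire_year)=8078
  2: ids {21, 28, 40} → SUM(m.hire_year)=6052
  3: ids {4, 11, 32, 36} → SUM(m.hire_year)=8071
  4: ids {2, 5, 19} → SUM(m.hire_year)=6045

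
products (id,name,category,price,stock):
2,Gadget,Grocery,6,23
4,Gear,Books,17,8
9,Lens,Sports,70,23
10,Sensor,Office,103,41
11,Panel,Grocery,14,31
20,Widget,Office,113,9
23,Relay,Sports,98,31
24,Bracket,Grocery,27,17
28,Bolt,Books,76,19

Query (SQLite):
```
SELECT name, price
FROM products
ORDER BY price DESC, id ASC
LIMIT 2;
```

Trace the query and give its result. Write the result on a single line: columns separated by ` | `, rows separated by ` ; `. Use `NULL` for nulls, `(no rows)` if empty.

Widget | 113 ; Sensor | 103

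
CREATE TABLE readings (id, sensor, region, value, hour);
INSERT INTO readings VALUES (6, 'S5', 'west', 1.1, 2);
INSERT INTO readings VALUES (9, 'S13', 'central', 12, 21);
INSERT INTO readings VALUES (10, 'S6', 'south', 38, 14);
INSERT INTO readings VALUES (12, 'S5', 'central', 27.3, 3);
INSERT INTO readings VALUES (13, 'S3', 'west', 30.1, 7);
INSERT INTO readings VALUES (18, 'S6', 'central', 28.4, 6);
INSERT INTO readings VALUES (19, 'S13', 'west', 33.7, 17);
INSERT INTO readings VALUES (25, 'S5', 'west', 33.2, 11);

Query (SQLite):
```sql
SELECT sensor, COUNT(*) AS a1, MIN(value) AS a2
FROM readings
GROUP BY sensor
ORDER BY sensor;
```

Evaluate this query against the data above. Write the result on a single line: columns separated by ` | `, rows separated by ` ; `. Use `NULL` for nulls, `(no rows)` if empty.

S13 | 2 | 12 ; S3 | 1 | 30.1 ; S5 | 3 | 1.1 ; S6 | 2 | 28.4

Group readings by sensor.
Per group compute: COUNT(*), MIN(value).
  S13: ids {9, 19} → COUNT(*)=2, MIN(value)=12
  S3: ids {13} → COUNT(*)=1, MIN(value)=30.1
  S5: ids {6, 12, 25} → COUNT(*)=3, MIN(value)=1.1
  S6: ids {10, 18} → COUNT(*)=2, MIN(value)=28.4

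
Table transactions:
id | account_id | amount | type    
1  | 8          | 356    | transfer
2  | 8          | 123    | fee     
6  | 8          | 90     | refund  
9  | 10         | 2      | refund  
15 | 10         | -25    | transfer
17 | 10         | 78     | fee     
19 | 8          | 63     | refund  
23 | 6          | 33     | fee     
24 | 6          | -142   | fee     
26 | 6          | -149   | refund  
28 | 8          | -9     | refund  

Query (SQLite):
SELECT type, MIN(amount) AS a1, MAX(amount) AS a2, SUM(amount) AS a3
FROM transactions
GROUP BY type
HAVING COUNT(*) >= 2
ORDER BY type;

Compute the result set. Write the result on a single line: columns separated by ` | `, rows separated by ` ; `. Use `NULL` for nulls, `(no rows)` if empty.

fee | -142 | 123 | 92 ; refund | -149 | 90 | -3 ; transfer | -25 | 356 | 331

Group transactions by type.
Per group compute: MIN(amount), MAX(amount), SUM(amount).
HAVING: drop groups with fewer than 2 rows.
  fee: ids {2, 17, 23, 24} → MIN(amount)=-142, MAX(amount)=123, SUM(amount)=92
  refund: ids {6, 9, 19, 26, 28} → MIN(amount)=-149, MAX(amount)=90, SUM(amount)=-3
  transfer: ids {1, 15} → MIN(amount)=-25, MAX(amount)=356, SUM(amount)=331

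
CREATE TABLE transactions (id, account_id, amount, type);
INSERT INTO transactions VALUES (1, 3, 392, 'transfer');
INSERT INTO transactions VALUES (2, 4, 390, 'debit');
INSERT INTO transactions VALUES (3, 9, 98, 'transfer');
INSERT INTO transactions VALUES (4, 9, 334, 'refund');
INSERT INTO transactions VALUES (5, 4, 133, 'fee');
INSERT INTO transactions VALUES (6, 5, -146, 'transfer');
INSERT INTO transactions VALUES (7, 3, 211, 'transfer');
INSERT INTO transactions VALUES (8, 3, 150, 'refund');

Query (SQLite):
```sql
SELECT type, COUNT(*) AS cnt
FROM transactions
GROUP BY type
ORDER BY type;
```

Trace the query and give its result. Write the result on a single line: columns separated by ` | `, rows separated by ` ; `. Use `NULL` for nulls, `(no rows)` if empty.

debit | 1 ; fee | 1 ; refund | 2 ; transfer | 4

Partition transactions by type; compute COUNT(*) within each group.
  debit: ids {2} → COUNT(*)=1
  fee: ids {5} → COUNT(*)=1
  refund: ids {4, 8} → COUNT(*)=2
  transfer: ids {1, 3, 6, 7} → COUNT(*)=4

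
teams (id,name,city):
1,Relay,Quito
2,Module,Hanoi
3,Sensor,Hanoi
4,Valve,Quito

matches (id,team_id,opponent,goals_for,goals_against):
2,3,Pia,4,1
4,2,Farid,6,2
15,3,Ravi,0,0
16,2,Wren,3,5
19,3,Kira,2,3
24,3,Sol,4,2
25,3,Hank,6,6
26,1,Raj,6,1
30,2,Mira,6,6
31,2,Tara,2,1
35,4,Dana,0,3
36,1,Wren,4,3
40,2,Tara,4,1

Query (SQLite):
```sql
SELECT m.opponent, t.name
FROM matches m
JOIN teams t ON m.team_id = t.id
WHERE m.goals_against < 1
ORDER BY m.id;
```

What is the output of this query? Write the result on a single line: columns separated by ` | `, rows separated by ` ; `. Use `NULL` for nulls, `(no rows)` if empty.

Ravi | Sensor

Each matches row matches the teams row where team_id = teams.id.
Then keep rows with m.goals_against < 1.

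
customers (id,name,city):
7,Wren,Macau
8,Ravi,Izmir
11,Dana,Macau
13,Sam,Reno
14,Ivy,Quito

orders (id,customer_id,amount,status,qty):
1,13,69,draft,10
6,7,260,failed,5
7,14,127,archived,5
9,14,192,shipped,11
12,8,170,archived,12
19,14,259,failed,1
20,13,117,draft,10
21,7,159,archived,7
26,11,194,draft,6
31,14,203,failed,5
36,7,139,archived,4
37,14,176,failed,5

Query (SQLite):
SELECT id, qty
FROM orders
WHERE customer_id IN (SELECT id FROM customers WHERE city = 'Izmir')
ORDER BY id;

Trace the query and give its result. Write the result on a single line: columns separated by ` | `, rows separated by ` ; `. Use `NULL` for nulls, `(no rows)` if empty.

12 | 12

Inner query: customers.id where city = 'Izmir'.
Outer: keep orders rows whose customer_id is in that set.
Inner query → {8}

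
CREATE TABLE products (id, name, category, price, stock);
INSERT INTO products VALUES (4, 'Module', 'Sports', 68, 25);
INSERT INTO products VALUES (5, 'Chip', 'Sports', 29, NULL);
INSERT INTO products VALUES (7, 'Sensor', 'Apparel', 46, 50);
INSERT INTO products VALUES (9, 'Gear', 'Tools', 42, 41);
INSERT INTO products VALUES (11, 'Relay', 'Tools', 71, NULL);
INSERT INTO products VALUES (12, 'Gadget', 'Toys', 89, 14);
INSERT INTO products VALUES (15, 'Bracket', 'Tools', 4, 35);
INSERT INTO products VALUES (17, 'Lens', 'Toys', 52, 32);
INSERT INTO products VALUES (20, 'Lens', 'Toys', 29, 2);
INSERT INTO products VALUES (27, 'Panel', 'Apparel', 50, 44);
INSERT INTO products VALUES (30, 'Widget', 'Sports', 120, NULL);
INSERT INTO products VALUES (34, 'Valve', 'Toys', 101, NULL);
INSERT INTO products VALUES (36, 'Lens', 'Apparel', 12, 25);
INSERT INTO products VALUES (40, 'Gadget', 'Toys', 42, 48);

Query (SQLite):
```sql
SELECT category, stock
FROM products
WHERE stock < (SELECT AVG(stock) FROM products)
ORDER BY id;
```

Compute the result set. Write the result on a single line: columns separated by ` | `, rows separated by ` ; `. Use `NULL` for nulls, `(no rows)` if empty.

Scalar subquery: AVG(stock) over all products rows = 31.6.
Keep rows where stock < that value.

Sports | 25 ; Toys | 14 ; Toys | 2 ; Apparel | 25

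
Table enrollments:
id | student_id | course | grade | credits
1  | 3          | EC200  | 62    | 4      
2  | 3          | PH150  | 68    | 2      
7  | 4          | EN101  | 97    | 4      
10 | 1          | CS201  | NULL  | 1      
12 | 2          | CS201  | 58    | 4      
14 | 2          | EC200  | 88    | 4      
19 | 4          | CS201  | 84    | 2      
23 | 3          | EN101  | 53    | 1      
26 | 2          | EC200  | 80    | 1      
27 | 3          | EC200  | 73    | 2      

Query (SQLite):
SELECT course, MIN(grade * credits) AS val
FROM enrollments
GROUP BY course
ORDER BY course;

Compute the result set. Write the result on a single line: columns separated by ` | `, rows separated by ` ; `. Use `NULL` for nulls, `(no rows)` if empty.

CS201 | 168 ; EC200 | 80 ; EN101 | 53 ; PH150 | 136

For each row compute grade * credits.
Group by course; take MIN of the expression per group.
  CS201: ids {10, 12, 19} → MIN(grade * credits)=168
  EC200: ids {1, 14, 26, 27} → MIN(grade * credits)=80
  EN101: ids {7, 23} → MIN(grade * credits)=53
  PH150: ids {2} → MIN(grade * credits)=136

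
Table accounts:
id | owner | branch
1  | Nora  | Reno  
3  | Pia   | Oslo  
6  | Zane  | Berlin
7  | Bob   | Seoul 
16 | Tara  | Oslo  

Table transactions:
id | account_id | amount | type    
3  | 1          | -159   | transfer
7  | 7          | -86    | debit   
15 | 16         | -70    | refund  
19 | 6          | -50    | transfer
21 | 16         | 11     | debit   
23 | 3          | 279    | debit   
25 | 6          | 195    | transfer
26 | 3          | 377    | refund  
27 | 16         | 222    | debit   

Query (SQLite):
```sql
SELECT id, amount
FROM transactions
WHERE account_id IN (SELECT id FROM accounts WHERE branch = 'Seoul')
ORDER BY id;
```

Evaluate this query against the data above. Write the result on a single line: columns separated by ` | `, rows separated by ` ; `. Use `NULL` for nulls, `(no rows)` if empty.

7 | -86

Inner query: accounts.id where branch = 'Seoul'.
Outer: keep transactions rows whose account_id is in that set.
Inner query → {7}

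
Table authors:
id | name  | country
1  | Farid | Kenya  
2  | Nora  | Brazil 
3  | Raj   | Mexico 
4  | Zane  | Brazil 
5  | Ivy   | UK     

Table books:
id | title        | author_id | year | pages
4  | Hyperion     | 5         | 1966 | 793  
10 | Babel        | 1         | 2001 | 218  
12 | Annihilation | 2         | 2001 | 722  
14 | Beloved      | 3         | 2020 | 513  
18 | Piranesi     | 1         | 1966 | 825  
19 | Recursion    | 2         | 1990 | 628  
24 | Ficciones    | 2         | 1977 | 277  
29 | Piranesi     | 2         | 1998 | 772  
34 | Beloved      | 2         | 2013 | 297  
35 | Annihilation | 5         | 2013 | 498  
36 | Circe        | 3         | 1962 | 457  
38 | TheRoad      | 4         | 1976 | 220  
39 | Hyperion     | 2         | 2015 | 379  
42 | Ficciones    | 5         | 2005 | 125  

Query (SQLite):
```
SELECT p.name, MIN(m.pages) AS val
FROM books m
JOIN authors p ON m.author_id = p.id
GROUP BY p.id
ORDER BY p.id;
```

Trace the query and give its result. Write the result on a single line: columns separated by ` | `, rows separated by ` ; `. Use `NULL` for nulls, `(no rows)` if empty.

Join each books row to its authors via author_id.
Group joined rows by authors.id; compute MIN(m.pages) per group.
  1: ids {10, 18} → MIN(m.pages)=218
  2: ids {12, 19, 24, 29, 34, 39} → MIN(m.pages)=277
  3: ids {14, 36} → MIN(m.pages)=457
  4: ids {38} → MIN(m.pages)=220
  5: ids {4, 35, 42} → MIN(m.pages)=125

Farid | 218 ; Nora | 277 ; Raj | 457 ; Zane | 220 ; Ivy | 125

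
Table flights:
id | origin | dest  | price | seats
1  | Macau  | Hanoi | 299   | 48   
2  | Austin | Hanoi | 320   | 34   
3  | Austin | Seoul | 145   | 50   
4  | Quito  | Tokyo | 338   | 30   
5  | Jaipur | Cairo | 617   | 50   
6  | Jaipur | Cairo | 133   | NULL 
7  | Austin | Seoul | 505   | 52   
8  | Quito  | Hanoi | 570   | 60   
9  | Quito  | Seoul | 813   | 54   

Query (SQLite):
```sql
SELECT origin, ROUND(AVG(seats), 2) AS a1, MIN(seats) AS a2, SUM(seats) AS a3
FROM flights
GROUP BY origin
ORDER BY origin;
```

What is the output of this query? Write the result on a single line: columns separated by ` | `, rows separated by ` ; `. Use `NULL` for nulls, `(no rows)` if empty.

Austin | 45.33 | 34 | 136 ; Jaipur | 50 | 50 | 50 ; Macau | 48 | 48 | 48 ; Quito | 48 | 30 | 144

Group flights by origin.
Per group compute: ROUND(AVG(seats), 2), MIN(seats), SUM(seats).
  Austin: ids {2, 3, 7} → ROUND(AVG(seats), 2)=45.33, MIN(seats)=34, SUM(seats)=136
  Jaipur: ids {5, 6} → ROUND(AVG(seats), 2)=50, MIN(seats)=50, SUM(seats)=50
  Macau: ids {1} → ROUND(AVG(seats), 2)=48, MIN(seats)=48, SUM(seats)=48
  Quito: ids {4, 8, 9} → ROUND(AVG(seats), 2)=48, MIN(seats)=30, SUM(seats)=144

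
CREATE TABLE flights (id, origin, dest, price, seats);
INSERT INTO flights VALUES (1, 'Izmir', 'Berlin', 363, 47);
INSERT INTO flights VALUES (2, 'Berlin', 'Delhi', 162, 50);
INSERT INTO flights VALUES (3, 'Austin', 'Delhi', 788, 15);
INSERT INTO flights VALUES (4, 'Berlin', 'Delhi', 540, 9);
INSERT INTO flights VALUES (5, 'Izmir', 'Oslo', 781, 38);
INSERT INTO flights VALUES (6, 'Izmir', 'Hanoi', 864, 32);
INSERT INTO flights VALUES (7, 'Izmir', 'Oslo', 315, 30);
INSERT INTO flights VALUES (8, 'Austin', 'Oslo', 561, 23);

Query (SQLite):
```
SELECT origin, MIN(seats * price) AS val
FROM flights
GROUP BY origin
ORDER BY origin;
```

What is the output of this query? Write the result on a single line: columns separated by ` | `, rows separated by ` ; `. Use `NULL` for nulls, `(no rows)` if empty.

For each row compute seats * price.
Group by origin; take MIN of the expression per group.
  Austin: ids {3, 8} → MIN(seats * price)=11820
  Berlin: ids {2, 4} → MIN(seats * price)=4860
  Izmir: ids {1, 5, 6, 7} → MIN(seats * price)=9450

Austin | 11820 ; Berlin | 4860 ; Izmir | 9450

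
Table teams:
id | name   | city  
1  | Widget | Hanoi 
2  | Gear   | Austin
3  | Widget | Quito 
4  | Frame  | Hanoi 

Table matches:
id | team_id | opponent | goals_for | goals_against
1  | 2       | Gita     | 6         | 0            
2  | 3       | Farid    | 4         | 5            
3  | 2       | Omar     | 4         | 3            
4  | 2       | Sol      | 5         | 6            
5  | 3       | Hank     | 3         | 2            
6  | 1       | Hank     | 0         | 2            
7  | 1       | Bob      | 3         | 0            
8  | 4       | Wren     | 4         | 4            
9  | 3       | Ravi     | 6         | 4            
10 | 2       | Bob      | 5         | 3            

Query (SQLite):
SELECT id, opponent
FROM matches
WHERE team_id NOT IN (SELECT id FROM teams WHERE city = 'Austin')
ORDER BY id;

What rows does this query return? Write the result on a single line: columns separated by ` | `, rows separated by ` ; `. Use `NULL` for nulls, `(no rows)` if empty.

Inner query: teams.id where city = 'Austin'.
Outer: keep matches rows whose team_id is not in that set.
Inner query → {2}

2 | Farid ; 5 | Hank ; 6 | Hank ; 7 | Bob ; 8 | Wren ; 9 | Ravi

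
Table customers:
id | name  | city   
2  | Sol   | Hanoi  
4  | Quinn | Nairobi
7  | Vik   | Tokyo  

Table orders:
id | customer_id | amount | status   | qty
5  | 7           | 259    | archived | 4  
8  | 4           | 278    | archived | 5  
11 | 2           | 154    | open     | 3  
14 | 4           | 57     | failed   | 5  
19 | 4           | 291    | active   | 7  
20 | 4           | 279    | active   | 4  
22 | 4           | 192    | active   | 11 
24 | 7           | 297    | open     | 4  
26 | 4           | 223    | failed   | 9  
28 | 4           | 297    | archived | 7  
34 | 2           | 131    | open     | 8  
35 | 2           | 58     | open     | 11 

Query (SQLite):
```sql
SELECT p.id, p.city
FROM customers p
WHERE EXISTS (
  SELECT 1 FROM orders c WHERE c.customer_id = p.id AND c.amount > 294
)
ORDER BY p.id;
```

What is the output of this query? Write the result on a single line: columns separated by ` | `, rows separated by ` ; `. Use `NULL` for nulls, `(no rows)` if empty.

4 | Nairobi ; 7 | Tokyo

For each customers row, check whether any orders with matching customer_id has amount > 294.
Keep rows where that is true.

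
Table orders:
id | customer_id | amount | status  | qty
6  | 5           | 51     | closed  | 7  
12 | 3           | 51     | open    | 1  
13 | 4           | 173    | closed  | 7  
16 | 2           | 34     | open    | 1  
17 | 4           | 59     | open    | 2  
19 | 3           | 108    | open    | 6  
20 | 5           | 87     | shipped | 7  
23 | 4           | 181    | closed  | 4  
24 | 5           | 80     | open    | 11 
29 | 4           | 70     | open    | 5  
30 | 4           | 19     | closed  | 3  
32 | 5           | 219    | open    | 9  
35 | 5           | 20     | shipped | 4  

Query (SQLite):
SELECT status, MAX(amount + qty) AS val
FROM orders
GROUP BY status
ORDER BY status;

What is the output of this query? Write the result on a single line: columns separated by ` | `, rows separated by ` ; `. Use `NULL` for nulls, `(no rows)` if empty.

For each row compute amount + qty.
Group by status; take MAX of the expression per group.
  closed: ids {6, 13, 23, 30} → MAX(amount + qty)=185
  open: ids {12, 16, 17, 19, 24, 29, 32} → MAX(amount + qty)=228
  shipped: ids {20, 35} → MAX(amount + qty)=94

closed | 185 ; open | 228 ; shipped | 94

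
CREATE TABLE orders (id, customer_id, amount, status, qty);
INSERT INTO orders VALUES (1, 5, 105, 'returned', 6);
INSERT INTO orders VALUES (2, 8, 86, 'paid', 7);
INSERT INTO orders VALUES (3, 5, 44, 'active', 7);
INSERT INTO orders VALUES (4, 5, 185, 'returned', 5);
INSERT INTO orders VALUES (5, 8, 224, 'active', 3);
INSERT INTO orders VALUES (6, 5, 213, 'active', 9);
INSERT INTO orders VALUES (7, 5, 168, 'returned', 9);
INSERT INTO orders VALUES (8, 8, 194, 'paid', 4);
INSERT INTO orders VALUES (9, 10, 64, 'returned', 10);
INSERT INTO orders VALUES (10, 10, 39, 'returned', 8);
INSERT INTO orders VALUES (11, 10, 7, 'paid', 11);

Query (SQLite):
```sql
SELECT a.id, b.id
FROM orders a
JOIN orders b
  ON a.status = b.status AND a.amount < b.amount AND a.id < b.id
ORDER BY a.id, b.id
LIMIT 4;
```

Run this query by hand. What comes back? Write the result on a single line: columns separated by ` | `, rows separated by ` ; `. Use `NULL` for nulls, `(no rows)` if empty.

Pairs (a,b) with same status, a.amount < b.amount, a.id < b.id.
status groups: active:{3,5,6} paid:{2,8,11} returned:{1,4,7,9,10}
Ordered by (a.id, b.id); first 4.

1 | 4 ; 1 | 7 ; 2 | 8 ; 3 | 5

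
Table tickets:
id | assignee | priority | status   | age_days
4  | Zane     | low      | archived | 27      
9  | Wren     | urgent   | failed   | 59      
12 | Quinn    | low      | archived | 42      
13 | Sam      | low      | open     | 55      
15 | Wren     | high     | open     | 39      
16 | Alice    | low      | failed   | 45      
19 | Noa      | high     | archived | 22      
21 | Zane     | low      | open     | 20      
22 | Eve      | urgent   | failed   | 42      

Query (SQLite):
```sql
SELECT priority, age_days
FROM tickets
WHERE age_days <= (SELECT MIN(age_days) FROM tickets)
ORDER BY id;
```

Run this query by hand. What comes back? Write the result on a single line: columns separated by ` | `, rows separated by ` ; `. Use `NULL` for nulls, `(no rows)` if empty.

Scalar subquery: MIN(age_days) over all tickets rows = 20.
Keep rows where age_days <= that value.

low | 20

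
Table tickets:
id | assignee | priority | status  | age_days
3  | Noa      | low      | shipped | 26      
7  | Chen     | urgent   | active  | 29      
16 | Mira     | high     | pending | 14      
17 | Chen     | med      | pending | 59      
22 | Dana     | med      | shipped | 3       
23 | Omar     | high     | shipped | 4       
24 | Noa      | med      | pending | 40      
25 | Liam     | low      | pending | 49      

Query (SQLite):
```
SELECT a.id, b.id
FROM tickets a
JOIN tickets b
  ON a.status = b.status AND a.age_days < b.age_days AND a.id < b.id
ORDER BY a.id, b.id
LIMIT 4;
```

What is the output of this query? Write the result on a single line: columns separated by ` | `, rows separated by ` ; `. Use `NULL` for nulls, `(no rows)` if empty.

16 | 17 ; 16 | 24 ; 16 | 25 ; 22 | 23

Pairs (a,b) with same status, a.age_days < b.age_days, a.id < b.id.
status groups: active:{7} pending:{16,17,24,25} shipped:{3,22,23}
Ordered by (a.id, b.id); first 4.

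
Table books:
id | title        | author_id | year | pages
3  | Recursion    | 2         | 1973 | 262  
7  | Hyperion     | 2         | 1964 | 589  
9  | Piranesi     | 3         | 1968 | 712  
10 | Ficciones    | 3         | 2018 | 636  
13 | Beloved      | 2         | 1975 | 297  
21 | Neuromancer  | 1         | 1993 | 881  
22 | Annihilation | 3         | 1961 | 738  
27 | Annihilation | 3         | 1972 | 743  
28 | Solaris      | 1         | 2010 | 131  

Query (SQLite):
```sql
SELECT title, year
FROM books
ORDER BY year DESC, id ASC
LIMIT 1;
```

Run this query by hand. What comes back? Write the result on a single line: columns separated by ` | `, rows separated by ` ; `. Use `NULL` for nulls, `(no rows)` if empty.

Ficciones | 2018

Sort by year desc, tiebreak id asc: (2018, id=10), (2010, id=28), (1993, id=21), (1975, id=13) …. Take first 1.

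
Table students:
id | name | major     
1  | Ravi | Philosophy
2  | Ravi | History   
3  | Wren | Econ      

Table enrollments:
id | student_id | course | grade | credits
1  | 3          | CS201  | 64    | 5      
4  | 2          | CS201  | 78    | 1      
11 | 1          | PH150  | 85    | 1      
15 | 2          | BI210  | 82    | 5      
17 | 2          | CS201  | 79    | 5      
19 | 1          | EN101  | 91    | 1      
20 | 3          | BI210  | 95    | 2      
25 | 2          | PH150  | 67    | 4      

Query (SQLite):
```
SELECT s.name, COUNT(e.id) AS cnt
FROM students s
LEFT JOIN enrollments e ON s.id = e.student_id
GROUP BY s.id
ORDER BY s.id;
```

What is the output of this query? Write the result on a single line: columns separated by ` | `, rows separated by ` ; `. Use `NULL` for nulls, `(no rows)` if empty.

LEFT JOIN keeps every students row; unmatched ones get NULL for enrollments columns.
Group by students.id and compute COUNT(e.id). COUNT(col) of an all-NULL group is 0.
  1: ids {11, 19} → COUNT(e.id)=2
  2: ids {4, 15, 17, 25} → COUNT(e.id)=4
  3: ids {1, 20} → COUNT(e.id)=2

Ravi | 2 ; Ravi | 4 ; Wren | 2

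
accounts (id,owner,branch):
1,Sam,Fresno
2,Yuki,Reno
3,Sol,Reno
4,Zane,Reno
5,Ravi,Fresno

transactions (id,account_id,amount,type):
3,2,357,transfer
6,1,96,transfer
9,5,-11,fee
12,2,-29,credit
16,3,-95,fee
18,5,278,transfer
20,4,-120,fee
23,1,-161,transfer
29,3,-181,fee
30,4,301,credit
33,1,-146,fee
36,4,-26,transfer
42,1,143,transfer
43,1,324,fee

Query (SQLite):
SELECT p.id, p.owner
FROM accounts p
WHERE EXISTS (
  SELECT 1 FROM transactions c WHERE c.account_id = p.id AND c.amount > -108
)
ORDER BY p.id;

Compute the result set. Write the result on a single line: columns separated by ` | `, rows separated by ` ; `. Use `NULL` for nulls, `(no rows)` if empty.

For each accounts row, check whether any transactions with matching account_id has amount > -108.
Keep rows where that is true.

1 | Sam ; 2 | Yuki ; 3 | Sol ; 4 | Zane ; 5 | Ravi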